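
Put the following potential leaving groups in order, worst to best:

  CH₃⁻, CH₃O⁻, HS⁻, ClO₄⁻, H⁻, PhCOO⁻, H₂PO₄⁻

CH₃⁻ < H⁻ < CH₃O⁻ < HS⁻ < PhCOO⁻ < H₂PO₄⁻ < ClO₄⁻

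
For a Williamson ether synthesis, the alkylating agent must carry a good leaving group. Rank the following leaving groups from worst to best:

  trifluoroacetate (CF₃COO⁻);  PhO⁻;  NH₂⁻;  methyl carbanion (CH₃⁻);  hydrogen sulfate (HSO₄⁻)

methyl carbanion (CH₃⁻) < NH₂⁻ < PhO⁻ < trifluoroacetate (CF₃COO⁻) < hydrogen sulfate (HSO₄⁻)

hydrogen sulfate (HSO₄⁻): pKₐ(H₂SO₄) ≈ -3 — conjugate base of a strong mineral acid
trifluoroacetate (CF₃COO⁻): pKₐ(CF₃COOH) ≈ 0.2
PhO⁻: pKₐ(C₆H₅OH (phenol)) ≈ 10 — resonance into the ring helps, but still a poor LG
NH₂⁻: pKₐ(NH₃) ≈ 38 — extremely strong base; never a leaving group
methyl carbanion (CH₃⁻): pKₐ(CH₄) ≈ 48
Reversing gives the worst-to-best order requested.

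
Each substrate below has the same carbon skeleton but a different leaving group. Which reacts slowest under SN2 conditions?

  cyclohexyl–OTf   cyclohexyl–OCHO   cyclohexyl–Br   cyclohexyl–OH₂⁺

cyclohexyl–OCHO

Same R in every case — rank the leaving groups.
The more stable X⁻ (or X) is on its own — i.e. the weaker a base it is — the better a leaving group it makes.
cyclohexyl–OTf loses OTf⁻: pKₐ(CF₃SO₃H (triflic acid)) ≈ -14
cyclohexyl–Br loses Br⁻: pKₐ(HBr) ≈ -9
cyclohexyl–OH₂⁺ loses H₂O: pKₐ(H₃O⁺) ≈ -1.7
cyclohexyl–OCHO loses HCOO⁻: pKₐ(HCOOH) ≈ 3.8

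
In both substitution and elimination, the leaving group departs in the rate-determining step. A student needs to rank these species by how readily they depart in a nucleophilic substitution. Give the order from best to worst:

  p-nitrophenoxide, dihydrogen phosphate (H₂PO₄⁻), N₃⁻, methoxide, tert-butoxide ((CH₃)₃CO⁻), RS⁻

dihydrogen phosphate (H₂PO₄⁻) > N₃⁻ > p-nitrophenoxide > RS⁻ > methoxide > tert-butoxide ((CH₃)₃CO⁻)

Leaving-group ability tracks the stability of the departed species; conjugate-acid pKₐ is the usual yardstick (lower pKₐ → better LG).
dihydrogen phosphate (H₂PO₄⁻): pKₐ(H₃PO₄) ≈ 2.1 — moderate base; biological leaving group after further activation
N₃⁻: pKₐ(HN₃) ≈ 4.7
p-nitrophenoxide: pKₐ(p-nitrophenol) ≈ 7.2 — nitro group delocalises the charge; the classic chromogenic LG
RS⁻: pKₐ(RSH (a thiol)) ≈ 10.5 — moderately basic; rarely leaves without activation
methoxide: pKₐ(CH₃OH) ≈ 15.5
tert-butoxide ((CH₃)₃CO⁻): pKₐ(t-BuOH) ≈ 18 — bulky, strongly basic alkoxide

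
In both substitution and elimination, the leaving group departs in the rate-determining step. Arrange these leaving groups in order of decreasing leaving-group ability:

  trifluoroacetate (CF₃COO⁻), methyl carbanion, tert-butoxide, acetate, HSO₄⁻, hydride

HSO₄⁻ > trifluoroacetate (CF₃COO⁻) > acetate > tert-butoxide > hydride > methyl carbanion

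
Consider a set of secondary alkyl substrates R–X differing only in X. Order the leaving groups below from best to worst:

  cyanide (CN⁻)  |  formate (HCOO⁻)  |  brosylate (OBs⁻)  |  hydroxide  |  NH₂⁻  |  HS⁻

brosylate (OBs⁻) > formate (HCOO⁻) > HS⁻ > cyanide (CN⁻) > hydroxide > NH₂⁻

Leaving-group ability tracks the stability of the departed species; conjugate-acid pKₐ is the usual yardstick (lower pKₐ → better LG).
brosylate (OBs⁻): pKₐ(p-BrC₆H₄SO₃H) ≈ -2.8 — arenesulfonate with a p-bromo substituent
formate (HCOO⁻): pKₐ(HCOOH) ≈ 3.8 — resonance-stabilised carboxylate
HS⁻: pKₐ(H₂S) ≈ 7
cyanide (CN⁻): pKₐ(HCN) ≈ 9.2 — sp carbon stabilises the charge somewhat, but still a poor LG
hydroxide: pKₐ(H₂O) ≈ 15.7
NH₂⁻: pKₐ(NH₃) ≈ 38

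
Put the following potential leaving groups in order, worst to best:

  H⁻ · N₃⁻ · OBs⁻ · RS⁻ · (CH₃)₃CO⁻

H⁻ < (CH₃)₃CO⁻ < RS⁻ < N₃⁻ < OBs⁻

OBs⁻: pKₐ(p-BrC₆H₄SO₃H) ≈ -2.8 — arenesulfonate with a p-bromo substituent
N₃⁻: pKₐ(HN₃) ≈ 4.7
RS⁻: pKₐ(RSH (a thiol)) ≈ 10.5 — moderately basic; rarely leaves without activation
(CH₃)₃CO⁻: pKₐ(t-BuOH) ≈ 18
H⁻: pKₐ(H₂) ≈ 36 — extremely strong base; leaves only in special hydride-transfer contexts
The question asks for worst first, so the sequence is read in increasing leaving-group ability.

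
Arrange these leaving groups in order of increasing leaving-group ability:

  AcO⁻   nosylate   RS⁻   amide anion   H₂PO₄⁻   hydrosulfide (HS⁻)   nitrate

amide anion < RS⁻ < hydrosulfide (HS⁻) < AcO⁻ < H₂PO₄⁻ < nitrate < nosylate

Leaving-group ability tracks the stability of the departed species; conjugate-acid pKₐ is the usual yardstick (lower pKₐ → better LG).
nosylate: pKₐ(p-O₂NC₆H₄SO₃H) ≈ -3.5 — p-nitro group further stabilises the sulfonate
nitrate: pKₐ(HNO₃) ≈ -1.3
H₂PO₄⁻: pKₐ(H₃PO₄) ≈ 2.1
AcO⁻: pKₐ(CH₃COOH) ≈ 4.8 — resonance-stabilised but still a weak base
hydrosulfide (HS⁻): pKₐ(H₂S) ≈ 7 — larger and more polarisable than the oxygen analogue
RS⁻: pKₐ(RSH (a thiol)) ≈ 10.5 — moderately basic; rarely leaves without activation
amide anion: pKₐ(NH₃) ≈ 38 — extremely strong base; never a leaving group
Listed from poorest to best leaving group as asked.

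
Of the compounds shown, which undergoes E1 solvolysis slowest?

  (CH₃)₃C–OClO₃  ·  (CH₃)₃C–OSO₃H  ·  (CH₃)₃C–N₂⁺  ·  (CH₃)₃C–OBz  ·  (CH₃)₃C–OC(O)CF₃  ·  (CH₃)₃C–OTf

Identical carbon frameworks mean the comparison reduces to leaving-group quality.
A good leaving group is a weak base: the lower the pKₐ of its conjugate acid, the more readily it departs.
(CH₃)₃C–N₂⁺ loses N₂: no meaningful conjugate acid; N₂ departs as an exceptionally stable neutral molecule
(CH₃)₃C–OTf loses OTf⁻: pKₐ(CF₃SO₃H (triflic acid)) ≈ -14
(CH₃)₃C–OClO₃ loses ClO₄⁻: pKₐ(HClO₄) ≈ -10
(CH₃)₃C–OSO₃H loses HSO₄⁻: pKₐ(H₂SO₄) ≈ -3
(CH₃)₃C–OC(O)CF₃ loses CF₃COO⁻: pKₐ(CF₃COOH) ≈ 0.2
(CH₃)₃C–OBz loses PhCOO⁻: pKₐ(C₆H₅COOH) ≈ 4.2

(CH₃)₃C–OBz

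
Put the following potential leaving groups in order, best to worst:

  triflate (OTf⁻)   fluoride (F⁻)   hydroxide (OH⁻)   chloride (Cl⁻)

triflate (OTf⁻): pKₐ(CF₃SO₃H (triflic acid)) ≈ -14
chloride (Cl⁻): pKₐ(HCl) ≈ -7
fluoride (F⁻): pKₐ(HF) ≈ 3.2 — small and strongly basic; the poor halide leaving group
hydroxide (OH⁻): pKₐ(H₂O) ≈ 15.7

triflate (OTf⁻) > chloride (Cl⁻) > fluoride (F⁻) > hydroxide (OH⁻)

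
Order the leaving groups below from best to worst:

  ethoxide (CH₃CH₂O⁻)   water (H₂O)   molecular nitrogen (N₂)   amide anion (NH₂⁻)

molecular nitrogen (N₂) > water (H₂O) > ethoxide (CH₃CH₂O⁻) > amide anion (NH₂⁻)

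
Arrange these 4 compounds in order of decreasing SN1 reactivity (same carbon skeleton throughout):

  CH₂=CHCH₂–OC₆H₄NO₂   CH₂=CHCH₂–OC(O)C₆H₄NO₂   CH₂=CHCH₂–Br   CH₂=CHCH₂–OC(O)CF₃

The skeletons are identical, so relative rate is governed entirely by leaving-group ability.
Leaving-group ability tracks the stability of the departed species; conjugate-acid pKₐ is the usual yardstick (lower pKₐ → better LG).
CH₂=CHCH₂–Br loses Br⁻: pKₐ(HBr) ≈ -9
CH₂=CHCH₂–OC(O)CF₃ loses CF₃COO⁻: pKₐ(CF₃COOH) ≈ 0.2
CH₂=CHCH₂–OC(O)C₆H₄NO₂ loses p-O₂N–C₆H₄–COO⁻: pKₐ(p-nitrobenzoic acid) ≈ 3.4
CH₂=CHCH₂–OC₆H₄NO₂ loses p-O₂N–C₆H₄–O⁻: pKₐ(p-nitrophenol) ≈ 7.2

CH₂=CHCH₂–Br > CH₂=CHCH₂–OC(O)CF₃ > CH₂=CHCH₂–OC(O)C₆H₄NO₂ > CH₂=CHCH₂–OC₆H₄NO₂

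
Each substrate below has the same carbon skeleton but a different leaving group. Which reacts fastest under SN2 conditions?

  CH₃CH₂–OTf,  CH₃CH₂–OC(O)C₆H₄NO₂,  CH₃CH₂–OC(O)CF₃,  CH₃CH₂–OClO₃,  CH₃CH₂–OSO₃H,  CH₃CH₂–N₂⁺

CH₃CH₂–N₂⁺

Same R in every case — rank the leaving groups.
Leaving-group ability tracks the stability of the departed species; conjugate-acid pKₐ is the usual yardstick (lower pKₐ → better LG).
CH₃CH₂–N₂⁺ loses N₂: no meaningful conjugate acid; N₂ departs as an exceptionally stable neutral molecule
CH₃CH₂–OTf loses OTf⁻: pKₐ(CF₃SO₃H (triflic acid)) ≈ -14
CH₃CH₂–OClO₃ loses ClO₄⁻: pKₐ(HClO₄) ≈ -10
CH₃CH₂–OSO₃H loses HSO₄⁻: pKₐ(H₂SO₄) ≈ -3
CH₃CH₂–OC(O)CF₃ loses CF₃COO⁻: pKₐ(CF₃COOH) ≈ 0.2
CH₃CH₂–OC(O)C₆H₄NO₂ loses p-O₂N–C₆H₄–COO⁻: pKₐ(p-nitrobenzoic acid) ≈ 3.4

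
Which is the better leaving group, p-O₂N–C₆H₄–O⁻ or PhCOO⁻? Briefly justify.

PhCOO⁻ is the better leaving group.
pKₐ(C₆H₅COOH) ≈ 4.2 versus pKₐ(p-nitrophenol) ≈ 7.2: PhCOO⁻ is the much weaker base.
Aryl carboxylate.

PhCOO⁻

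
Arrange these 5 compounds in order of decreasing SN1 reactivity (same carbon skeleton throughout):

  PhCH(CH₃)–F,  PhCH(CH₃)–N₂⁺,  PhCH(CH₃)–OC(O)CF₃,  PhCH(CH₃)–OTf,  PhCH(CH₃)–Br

PhCH(CH₃)–N₂⁺ > PhCH(CH₃)–OTf > PhCH(CH₃)–Br > PhCH(CH₃)–OC(O)CF₃ > PhCH(CH₃)–F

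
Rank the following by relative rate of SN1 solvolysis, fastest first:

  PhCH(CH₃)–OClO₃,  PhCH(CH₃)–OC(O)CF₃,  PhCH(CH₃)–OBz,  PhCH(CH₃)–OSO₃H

PhCH(CH₃)–OClO₃ > PhCH(CH₃)–OSO₃H > PhCH(CH₃)–OC(O)CF₃ > PhCH(CH₃)–OBz

The skeletons are identical, so relative rate is governed entirely by leaving-group ability.
A good leaving group is a weak base: the lower the pKₐ of its conjugate acid, the more readily it departs.
PhCH(CH₃)–OClO₃ loses ClO₄⁻: pKₐ(HClO₄) ≈ -10
PhCH(CH₃)–OSO₃H loses HSO₄⁻: pKₐ(H₂SO₄) ≈ -3
PhCH(CH₃)–OC(O)CF₃ loses CF₃COO⁻: pKₐ(CF₃COOH) ≈ 0.2
PhCH(CH₃)–OBz loses PhCOO⁻: pKₐ(C₆H₅COOH) ≈ 4.2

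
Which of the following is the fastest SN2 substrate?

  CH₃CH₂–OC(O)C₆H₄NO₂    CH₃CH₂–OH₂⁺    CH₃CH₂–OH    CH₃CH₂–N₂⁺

CH₃CH₂–N₂⁺

Identical carbon frameworks mean the comparison reduces to leaving-group quality.
A good leaving group is a weak base: the lower the pKₐ of its conjugate acid, the more readily it departs.
CH₃CH₂–N₂⁺ loses N₂: no meaningful conjugate acid; N₂ departs as an exceptionally stable neutral molecule
CH₃CH₂–OH₂⁺ loses H₂O: pKₐ(H₃O⁺) ≈ -1.7
CH₃CH₂–OC(O)C₆H₄NO₂ loses p-O₂N–C₆H₄–COO⁻: pKₐ(p-nitrobenzoic acid) ≈ 3.4
CH₃CH₂–OH loses OH⁻: pKₐ(H₂O) ≈ 15.7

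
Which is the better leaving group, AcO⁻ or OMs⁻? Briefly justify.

OMs⁻ is the better leaving group.
pKₐ(CH₃SO₃H (MsOH)) ≈ -1.9 versus pKₐ(CH₃COOH) ≈ 4.8: OMs⁻ is the much weaker base.
Resonance-delocalised alkanesulfonate.

OMs⁻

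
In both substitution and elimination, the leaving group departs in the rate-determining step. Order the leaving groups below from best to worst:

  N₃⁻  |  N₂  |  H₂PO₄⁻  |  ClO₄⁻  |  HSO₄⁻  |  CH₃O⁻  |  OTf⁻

N₂ > OTf⁻ > ClO₄⁻ > HSO₄⁻ > H₂PO₄⁻ > N₃⁻ > CH₃O⁻

A good leaving group is a weak base: the lower the pKₐ of its conjugate acid, the more readily it departs.
N₂: no meaningful conjugate acid; N₂ departs as an exceptionally stable neutral molecule
OTf⁻: pKₐ(CF₃SO₃H (triflic acid)) ≈ -14 — charge spread over three oxygens and a CF₃ group; the premier leaving group in synthesis
ClO₄⁻: pKₐ(HClO₄) ≈ -10 — extremely weak base; rarely used for safety reasons
HSO₄⁻: pKₐ(H₂SO₄) ≈ -3
H₂PO₄⁻: pKₐ(H₃PO₄) ≈ 2.1 — moderate base; biological leaving group after further activation
N₃⁻: pKₐ(HN₃) ≈ 4.7 — linear, resonance-stabilised
CH₃O⁻: pKₐ(CH₃OH) ≈ 15.5 — strong base; alkoxides do not leave unassisted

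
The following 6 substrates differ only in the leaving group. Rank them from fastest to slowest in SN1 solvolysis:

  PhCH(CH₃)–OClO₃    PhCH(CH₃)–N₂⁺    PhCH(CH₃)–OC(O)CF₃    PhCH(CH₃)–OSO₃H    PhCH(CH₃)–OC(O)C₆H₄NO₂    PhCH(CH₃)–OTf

PhCH(CH₃)–N₂⁺ > PhCH(CH₃)–OTf > PhCH(CH₃)–OClO₃ > PhCH(CH₃)–OSO₃H > PhCH(CH₃)–OC(O)CF₃ > PhCH(CH₃)–OC(O)C₆H₄NO₂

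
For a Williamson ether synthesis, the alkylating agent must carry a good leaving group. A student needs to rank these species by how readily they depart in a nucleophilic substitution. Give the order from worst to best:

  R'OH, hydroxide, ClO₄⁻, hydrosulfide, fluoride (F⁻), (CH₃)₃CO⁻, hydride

hydride < (CH₃)₃CO⁻ < hydroxide < hydrosulfide < fluoride (F⁻) < R'OH < ClO₄⁻

Rank by basicity of the departing species: weakest base leaves most easily.
ClO₄⁻: pKₐ(HClO₄) ≈ -10
R'OH: pKₐ(R'OH₂⁺) ≈ -2.4
fluoride (F⁻): pKₐ(HF) ≈ 3.2
hydrosulfide: pKₐ(H₂S) ≈ 7 — larger and more polarisable than the oxygen analogue
hydroxide: pKₐ(H₂O) ≈ 15.7
(CH₃)₃CO⁻: pKₐ(t-BuOH) ≈ 18
hydride: pKₐ(H₂) ≈ 36 — extremely strong base; leaves only in special hydride-transfer contexts
Reversing gives the worst-to-best order requested.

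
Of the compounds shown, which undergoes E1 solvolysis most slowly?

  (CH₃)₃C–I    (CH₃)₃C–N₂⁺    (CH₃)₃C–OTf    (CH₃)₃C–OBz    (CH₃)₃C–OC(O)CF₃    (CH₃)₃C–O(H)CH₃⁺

(CH₃)₃C–OBz

Identical carbon frameworks mean the comparison reduces to leaving-group quality.
Leaving-group ability tracks the stability of the departed species; conjugate-acid pKₐ is the usual yardstick (lower pKₐ → better LG).
(CH₃)₃C–N₂⁺ loses N₂: no meaningful conjugate acid; N₂ departs as an exceptionally stable neutral molecule
(CH₃)₃C–OTf loses OTf⁻: pKₐ(CF₃SO₃H (triflic acid)) ≈ -14
(CH₃)₃C–I loses I⁻: pKₐ(HI) ≈ -10
(CH₃)₃C–O(H)CH₃⁺ loses R'OH: pKₐ(R'OH₂⁺) ≈ -2.4
(CH₃)₃C–OC(O)CF₃ loses CF₃COO⁻: pKₐ(CF₃COOH) ≈ 0.2
(CH₃)₃C–OBz loses PhCOO⁻: pKₐ(C₆H₅COOH) ≈ 4.2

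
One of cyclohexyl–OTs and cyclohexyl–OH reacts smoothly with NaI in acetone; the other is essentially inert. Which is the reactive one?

cyclohexyl–OTs

From cyclohexyl–OH the departing group would be OH⁻ (pKₐ(H₂O) ≈ 15.7). Strong base; essentially never leaves without prior activation.
From cyclohexyl–OTs the leaving group is OTs⁻ (pKₐ(p-CH₃C₆H₄SO₃H (TsOH)) ≈ -2.8). Resonance-delocalised arenesulfonate.
(In practice cyclohexyl–OTs is made from cyclohexyl–OH by treatment with TsCl / pyridine, converting the hydroxyl into a tosylate.)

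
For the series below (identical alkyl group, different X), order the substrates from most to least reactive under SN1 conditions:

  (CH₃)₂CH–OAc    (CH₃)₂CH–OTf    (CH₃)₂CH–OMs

Identical carbon frameworks mean the comparison reduces to leaving-group quality.
A good leaving group is a weak base: the lower the pKₐ of its conjugate acid, the more readily it departs.
(CH₃)₂CH–OTf loses OTf⁻: pKₐ(CF₃SO₃H (triflic acid)) ≈ -14
(CH₃)₂CH–OMs loses OMs⁻: pKₐ(CH₃SO₃H (MsOH)) ≈ -1.9
(CH₃)₂CH–OAc loses AcO⁻: pKₐ(CH₃COOH) ≈ 4.8

(CH₃)₂CH–OTf > (CH₃)₂CH–OMs > (CH₃)₂CH–OAc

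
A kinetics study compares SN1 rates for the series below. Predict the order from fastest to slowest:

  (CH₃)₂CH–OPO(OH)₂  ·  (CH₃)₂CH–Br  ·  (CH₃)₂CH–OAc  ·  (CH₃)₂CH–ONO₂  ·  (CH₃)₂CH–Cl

(CH₃)₂CH–Br > (CH₃)₂CH–Cl > (CH₃)₂CH–ONO₂ > (CH₃)₂CH–OPO(OH)₂ > (CH₃)₂CH–OAc

The skeletons are identical, so relative rate is governed entirely by leaving-group ability.
Leaving-group ability tracks the stability of the departed species; conjugate-acid pKₐ is the usual yardstick (lower pKₐ → better LG).
(CH₃)₂CH–Br loses Br⁻: pKₐ(HBr) ≈ -9
(CH₃)₂CH–Cl loses Cl⁻: pKₐ(HCl) ≈ -7
(CH₃)₂CH–ONO₂ loses NO₃⁻: pKₐ(HNO₃) ≈ -1.3
(CH₃)₂CH–OPO(OH)₂ loses H₂PO₄⁻: pKₐ(H₃PO₄) ≈ 2.1
(CH₃)₂CH–OAc loses AcO⁻: pKₐ(CH₃COOH) ≈ 4.8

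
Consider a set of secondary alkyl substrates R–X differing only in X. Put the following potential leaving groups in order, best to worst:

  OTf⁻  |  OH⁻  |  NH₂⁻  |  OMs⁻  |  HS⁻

OTf⁻ > OMs⁻ > HS⁻ > OH⁻ > NH₂⁻

The more stable X⁻ (or X) is on its own — i.e. the weaker a base it is — the better a leaving group it makes.
OTf⁻: pKₐ(CF₃SO₃H (triflic acid)) ≈ -14
OMs⁻: pKₐ(CH₃SO₃H (MsOH)) ≈ -1.9
HS⁻: pKₐ(H₂S) ≈ 7
OH⁻: pKₐ(H₂O) ≈ 15.7
NH₂⁻: pKₐ(NH₃) ≈ 38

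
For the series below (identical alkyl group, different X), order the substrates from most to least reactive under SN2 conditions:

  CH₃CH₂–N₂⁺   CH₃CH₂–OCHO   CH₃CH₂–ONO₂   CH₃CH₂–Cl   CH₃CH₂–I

The skeletons are identical, so relative rate is governed entirely by leaving-group ability.
Rank by basicity of the departing species: weakest base leaves most easily.
CH₃CH₂–N₂⁺ loses N₂: no meaningful conjugate acid; N₂ departs as an exceptionally stable neutral molecule
CH₃CH₂–I loses I⁻: pKₐ(HI) ≈ -10
CH₃CH₂–Cl loses Cl⁻: pKₐ(HCl) ≈ -7
CH₃CH₂–ONO₂ loses NO₃⁻: pKₐ(HNO₃) ≈ -1.3
CH₃CH₂–OCHO loses HCOO⁻: pKₐ(HCOOH) ≈ 3.8

CH₃CH₂–N₂⁺ > CH₃CH₂–I > CH₃CH₂–Cl > CH₃CH₂–ONO₂ > CH₃CH₂–OCHO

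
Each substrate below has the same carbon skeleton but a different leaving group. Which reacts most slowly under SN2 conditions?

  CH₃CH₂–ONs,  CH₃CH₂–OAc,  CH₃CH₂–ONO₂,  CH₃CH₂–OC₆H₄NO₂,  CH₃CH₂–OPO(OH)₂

Same R in every case — rank the leaving groups.
Rank by basicity of the departing species: weakest base leaves most easily.
CH₃CH₂–ONs loses ONs⁻: pKₐ(p-O₂NC₆H₄SO₃H) ≈ -3.5
CH₃CH₂–ONO₂ loses NO₃⁻: pKₐ(HNO₃) ≈ -1.3
CH₃CH₂–OPO(OH)₂ loses H₂PO₄⁻: pKₐ(H₃PO₄) ≈ 2.1
CH₃CH₂–OAc loses AcO⁻: pKₐ(CH₃COOH) ≈ 4.8
CH₃CH₂–OC₆H₄NO₂ loses p-O₂N–C₆H₄–O⁻: pKₐ(p-nitrophenol) ≈ 7.2

CH₃CH₂–OC₆H₄NO₂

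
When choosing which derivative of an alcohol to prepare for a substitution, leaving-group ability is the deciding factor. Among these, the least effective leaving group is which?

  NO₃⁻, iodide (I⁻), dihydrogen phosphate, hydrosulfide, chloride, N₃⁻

iodide (I⁻): pKₐ(HI) ≈ -10
chloride: pKₐ(HCl) ≈ -7
NO₃⁻: pKₐ(HNO₃) ≈ -1.3
dihydrogen phosphate: pKₐ(H₃PO₄) ≈ 2.1
N₃⁻: pKₐ(HN₃) ≈ 4.7
hydrosulfide: pKₐ(H₂S) ≈ 7

hydrosulfide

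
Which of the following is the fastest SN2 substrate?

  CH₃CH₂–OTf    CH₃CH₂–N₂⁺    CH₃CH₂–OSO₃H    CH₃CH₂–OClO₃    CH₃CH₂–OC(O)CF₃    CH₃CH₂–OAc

CH₃CH₂–N₂⁺

Identical carbon frameworks mean the comparison reduces to leaving-group quality.
Rank by basicity of the departing species: weakest base leaves most easily.
CH₃CH₂–N₂⁺ loses N₂: no meaningful conjugate acid; N₂ departs as an exceptionally stable neutral molecule
CH₃CH₂–OTf loses OTf⁻: pKₐ(CF₃SO₃H (triflic acid)) ≈ -14
CH₃CH₂–OClO₃ loses ClO₄⁻: pKₐ(HClO₄) ≈ -10
CH₃CH₂–OSO₃H loses HSO₄⁻: pKₐ(H₂SO₄) ≈ -3
CH₃CH₂–OC(O)CF₃ loses CF₃COO⁻: pKₐ(CF₃COOH) ≈ 0.2
CH₃CH₂–OAc loses AcO⁻: pKₐ(CH₃COOH) ≈ 4.8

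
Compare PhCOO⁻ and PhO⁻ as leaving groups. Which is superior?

PhCOO⁻

PhCOO⁻ is the better leaving group.
pKₐ(C₆H₅COOH) ≈ 4.2 versus pKₐ(C₆H₅OH (phenol)) ≈ 10: PhCOO⁻ is the much weaker base.
Aryl carboxylate.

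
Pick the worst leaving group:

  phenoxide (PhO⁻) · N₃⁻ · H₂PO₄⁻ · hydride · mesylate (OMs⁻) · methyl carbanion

methyl carbanion

Leaving-group ability tracks the stability of the departed species; conjugate-acid pKₐ is the usual yardstick (lower pKₐ → better LG).
mesylate (OMs⁻): pKₐ(CH₃SO₃H (MsOH)) ≈ -1.9
H₂PO₄⁻: pKₐ(H₃PO₄) ≈ 2.1
N₃⁻: pKₐ(HN₃) ≈ 4.7
phenoxide (PhO⁻): pKₐ(C₆H₅OH (phenol)) ≈ 10
hydride: pKₐ(H₂) ≈ 36
methyl carbanion: pKₐ(CH₄) ≈ 48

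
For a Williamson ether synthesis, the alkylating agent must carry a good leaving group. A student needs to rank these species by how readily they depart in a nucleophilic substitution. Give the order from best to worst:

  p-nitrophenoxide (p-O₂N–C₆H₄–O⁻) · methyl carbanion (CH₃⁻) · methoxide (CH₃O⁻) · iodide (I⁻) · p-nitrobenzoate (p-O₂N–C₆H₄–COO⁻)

iodide (I⁻): pKₐ(HI) ≈ -10 — large, highly polarisable; very weak base
p-nitrobenzoate (p-O₂N–C₆H₄–COO⁻): pKₐ(p-nitrobenzoic acid) ≈ 3.4
p-nitrophenoxide (p-O₂N–C₆H₄–O⁻): pKₐ(p-nitrophenol) ≈ 7.2
methoxide (CH₃O⁻): pKₐ(CH₃OH) ≈ 15.5
methyl carbanion (CH₃⁻): pKₐ(CH₄) ≈ 48

iodide (I⁻) > p-nitrobenzoate (p-O₂N–C₆H₄–COO⁻) > p-nitrophenoxide (p-O₂N–C₆H₄–O⁻) > methoxide (CH₃O⁻) > methyl carbanion (CH₃⁻)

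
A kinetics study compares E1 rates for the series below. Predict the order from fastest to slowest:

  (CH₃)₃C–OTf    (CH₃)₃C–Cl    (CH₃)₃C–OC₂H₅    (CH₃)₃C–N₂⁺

(CH₃)₃C–N₂⁺ > (CH₃)₃C–OTf > (CH₃)₃C–Cl > (CH₃)₃C–OC₂H₅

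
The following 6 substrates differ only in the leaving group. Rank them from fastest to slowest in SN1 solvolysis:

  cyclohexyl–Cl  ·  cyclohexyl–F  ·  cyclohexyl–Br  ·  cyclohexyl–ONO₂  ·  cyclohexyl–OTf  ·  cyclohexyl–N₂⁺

The skeletons are identical, so relative rate is governed entirely by leaving-group ability.
The more stable X⁻ (or X) is on its own — i.e. the weaker a base it is — the better a leaving group it makes.
cyclohexyl–N₂⁺ loses N₂: no meaningful conjugate acid; N₂ departs as an exceptionally stable neutral molecule
cyclohexyl–OTf loses OTf⁻: pKₐ(CF₃SO₃H (triflic acid)) ≈ -14
cyclohexyl–Br loses Br⁻: pKₐ(HBr) ≈ -9
cyclohexyl–Cl loses Cl⁻: pKₐ(HCl) ≈ -7
cyclohexyl–ONO₂ loses NO₃⁻: pKₐ(HNO₃) ≈ -1.3
cyclohexyl–F loses F⁻: pKₐ(HF) ≈ 3.2

cyclohexyl–N₂⁺ > cyclohexyl–OTf > cyclohexyl–Br > cyclohexyl–Cl > cyclohexyl–ONO₂ > cyclohexyl–F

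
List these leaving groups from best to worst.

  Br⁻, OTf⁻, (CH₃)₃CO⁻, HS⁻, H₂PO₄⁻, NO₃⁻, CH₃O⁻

OTf⁻: pKₐ(CF₃SO₃H (triflic acid)) ≈ -14
Br⁻: pKₐ(HBr) ≈ -9 — weak base; good leaving group
NO₃⁻: pKₐ(HNO₃) ≈ -1.3 — resonance-delocalised over three oxygens
H₂PO₄⁻: pKₐ(H₃PO₄) ≈ 2.1
HS⁻: pKₐ(H₂S) ≈ 7 — larger and more polarisable than the oxygen analogue
CH₃O⁻: pKₐ(CH₃OH) ≈ 15.5 — strong base; alkoxides do not leave unassisted
(CH₃)₃CO⁻: pKₐ(t-BuOH) ≈ 18

OTf⁻ > Br⁻ > NO₃⁻ > H₂PO₄⁻ > HS⁻ > CH₃O⁻ > (CH₃)₃CO⁻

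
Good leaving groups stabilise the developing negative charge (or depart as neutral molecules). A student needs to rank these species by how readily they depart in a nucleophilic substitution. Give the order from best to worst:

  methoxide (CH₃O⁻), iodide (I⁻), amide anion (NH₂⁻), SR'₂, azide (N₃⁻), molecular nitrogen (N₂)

molecular nitrogen (N₂) > iodide (I⁻) > SR'₂ > azide (N₃⁻) > methoxide (CH₃O⁻) > amide anion (NH₂⁻)

A good leaving group is a weak base: the lower the pKₐ of its conjugate acid, the more readily it departs.
molecular nitrogen (N₂): no meaningful conjugate acid; N₂ departs as an exceptionally stable neutral molecule
iodide (I⁻): pKₐ(HI) ≈ -10 — large, highly polarisable; very weak base
SR'₂: pKₐ(R'₂SH⁺) ≈ -7 — neutral; leaves from a sulfonium salt (R–SR'₂⁺)
azide (N₃⁻): pKₐ(HN₃) ≈ 4.7 — linear, resonance-stabilised
methoxide (CH₃O⁻): pKₐ(CH₃OH) ≈ 15.5 — strong base; alkoxides do not leave unassisted
amide anion (NH₂⁻): pKₐ(NH₃) ≈ 38 — extremely strong base; never a leaving group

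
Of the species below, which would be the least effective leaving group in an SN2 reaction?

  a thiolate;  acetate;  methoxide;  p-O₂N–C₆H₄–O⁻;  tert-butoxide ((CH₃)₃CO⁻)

tert-butoxide ((CH₃)₃CO⁻)

Leaving-group ability tracks the stability of the departed species; conjugate-acid pKₐ is the usual yardstick (lower pKₐ → better LG).
acetate: pKₐ(CH₃COOH) ≈ 4.8
p-O₂N–C₆H₄–O⁻: pKₐ(p-nitrophenol) ≈ 7.2
a thiolate: pKₐ(RSH (a thiol)) ≈ 10.5
methoxide: pKₐ(CH₃OH) ≈ 15.5
tert-butoxide ((CH₃)₃CO⁻): pKₐ(t-BuOH) ≈ 18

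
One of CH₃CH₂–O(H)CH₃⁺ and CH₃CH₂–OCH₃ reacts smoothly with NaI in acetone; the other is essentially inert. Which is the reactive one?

CH₃CH₂–O(H)CH₃⁺

From CH₃CH₂–OCH₃ the departing group would be CH₃O⁻ (pKₐ(CH₃OH) ≈ 15.5). Strong base; alkoxides do not leave unassisted.
From CH₃CH₂–O(H)CH₃⁺ the leaving group is R'OH (pKₐ(R'OH₂⁺) ≈ -2.4). Neutral; leaves from a protonated ether (an oxonium ion, R–O(H)R'⁺).
(In practice CH₃CH₂–O(H)CH₃⁺ is made from CH₃CH₂–OCH₃ by protonation with concentrated HI, allowing neutral methanol, rather than methoxide, to depart.)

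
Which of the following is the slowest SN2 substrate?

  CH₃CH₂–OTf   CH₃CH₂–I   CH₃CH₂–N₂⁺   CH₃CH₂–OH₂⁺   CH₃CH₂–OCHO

CH₃CH₂–OCHO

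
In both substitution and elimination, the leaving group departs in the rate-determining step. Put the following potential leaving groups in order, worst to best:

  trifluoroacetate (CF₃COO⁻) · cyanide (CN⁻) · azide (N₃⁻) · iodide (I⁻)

iodide (I⁻): pKₐ(HI) ≈ -10 — large, highly polarisable; very weak base
trifluoroacetate (CF₃COO⁻): pKₐ(CF₃COOH) ≈ 0.2
azide (N₃⁻): pKₐ(HN₃) ≈ 4.7 — linear, resonance-stabilised
cyanide (CN⁻): pKₐ(HCN) ≈ 9.2 — sp carbon stabilises the charge somewhat, but still a poor LG
The question asks for worst first, so the sequence is read in increasing leaving-group ability.

cyanide (CN⁻) < azide (N₃⁻) < trifluoroacetate (CF₃COO⁻) < iodide (I⁻)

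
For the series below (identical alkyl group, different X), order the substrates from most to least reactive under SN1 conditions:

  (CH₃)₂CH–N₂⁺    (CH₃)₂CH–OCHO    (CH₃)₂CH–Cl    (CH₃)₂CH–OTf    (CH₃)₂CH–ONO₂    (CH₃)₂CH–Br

(CH₃)₂CH–N₂⁺ > (CH₃)₂CH–OTf > (CH₃)₂CH–Br > (CH₃)₂CH–Cl > (CH₃)₂CH–ONO₂ > (CH₃)₂CH–OCHO

With the same alkyl group throughout, only the leaving group differentiates the rates.
The more stable X⁻ (or X) is on its own — i.e. the weaker a base it is — the better a leaving group it makes.
(CH₃)₂CH–N₂⁺ loses N₂: no meaningful conjugate acid; N₂ departs as an exceptionally stable neutral molecule
(CH₃)₂CH–OTf loses OTf⁻: pKₐ(CF₃SO₃H (triflic acid)) ≈ -14
(CH₃)₂CH–Br loses Br⁻: pKₐ(HBr) ≈ -9
(CH₃)₂CH–Cl loses Cl⁻: pKₐ(HCl) ≈ -7
(CH₃)₂CH–ONO₂ loses NO₃⁻: pKₐ(HNO₃) ≈ -1.3
(CH₃)₂CH–OCHO loses HCOO⁻: pKₐ(HCOOH) ≈ 3.8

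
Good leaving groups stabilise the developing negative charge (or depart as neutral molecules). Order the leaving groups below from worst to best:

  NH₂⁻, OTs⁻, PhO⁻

NH₂⁻ < PhO⁻ < OTs⁻

OTs⁻: pKₐ(p-CH₃C₆H₄SO₃H (TsOH)) ≈ -2.8
PhO⁻: pKₐ(C₆H₅OH (phenol)) ≈ 10
NH₂⁻: pKₐ(NH₃) ≈ 38
The question asks for worst first, so the sequence is read in increasing leaving-group ability.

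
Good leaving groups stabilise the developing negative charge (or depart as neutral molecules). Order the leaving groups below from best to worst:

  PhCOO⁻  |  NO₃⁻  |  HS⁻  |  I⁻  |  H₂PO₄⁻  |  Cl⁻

The more stable X⁻ (or X) is on its own — i.e. the weaker a base it is — the better a leaving group it makes.
I⁻: pKₐ(HI) ≈ -10
Cl⁻: pKₐ(HCl) ≈ -7
NO₃⁻: pKₐ(HNO₃) ≈ -1.3
H₂PO₄⁻: pKₐ(H₃PO₄) ≈ 2.1
PhCOO⁻: pKₐ(C₆H₅COOH) ≈ 4.2
HS⁻: pKₐ(H₂S) ≈ 7

I⁻ > Cl⁻ > NO₃⁻ > H₂PO₄⁻ > PhCOO⁻ > HS⁻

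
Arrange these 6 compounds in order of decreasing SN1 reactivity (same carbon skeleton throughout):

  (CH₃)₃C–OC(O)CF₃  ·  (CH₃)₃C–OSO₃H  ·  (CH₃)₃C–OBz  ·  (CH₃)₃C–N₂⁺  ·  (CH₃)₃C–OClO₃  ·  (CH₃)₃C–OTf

(CH₃)₃C–N₂⁺ > (CH₃)₃C–OTf > (CH₃)₃C–OClO₃ > (CH₃)₃C–OSO₃H > (CH₃)₃C–OC(O)CF₃ > (CH₃)₃C–OBz

Same R in every case — rank the leaving groups.
The more stable X⁻ (or X) is on its own — i.e. the weaker a base it is — the better a leaving group it makes.
(CH₃)₃C–N₂⁺ loses N₂: no meaningful conjugate acid; N₂ departs as an exceptionally stable neutral molecule
(CH₃)₃C–OTf loses OTf⁻: pKₐ(CF₃SO₃H (triflic acid)) ≈ -14
(CH₃)₃C–OClO₃ loses ClO₄⁻: pKₐ(HClO₄) ≈ -10
(CH₃)₃C–OSO₃H loses HSO₄⁻: pKₐ(H₂SO₄) ≈ -3
(CH₃)₃C–OC(O)CF₃ loses CF₃COO⁻: pKₐ(CF₃COOH) ≈ 0.2
(CH₃)₃C–OBz loses PhCOO⁻: pKₐ(C₆H₅COOH) ≈ 4.2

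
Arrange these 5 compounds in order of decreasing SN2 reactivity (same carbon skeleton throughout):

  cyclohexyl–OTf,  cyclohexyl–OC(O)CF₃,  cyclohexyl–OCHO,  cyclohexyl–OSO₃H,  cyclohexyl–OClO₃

cyclohexyl–OTf > cyclohexyl–OClO₃ > cyclohexyl–OSO₃H > cyclohexyl–OC(O)CF₃ > cyclohexyl–OCHO

The skeletons are identical, so relative rate is governed entirely by leaving-group ability.
A good leaving group is a weak base: the lower the pKₐ of its conjugate acid, the more readily it departs.
cyclohexyl–OTf loses OTf⁻: pKₐ(CF₃SO₃H (triflic acid)) ≈ -14
cyclohexyl–OClO₃ loses ClO₄⁻: pKₐ(HClO₄) ≈ -10
cyclohexyl–OSO₃H loses HSO₄⁻: pKₐ(H₂SO₄) ≈ -3
cyclohexyl–OC(O)CF₃ loses CF₃COO⁻: pKₐ(CF₃COOH) ≈ 0.2
cyclohexyl–OCHO loses HCOO⁻: pKₐ(HCOOH) ≈ 3.8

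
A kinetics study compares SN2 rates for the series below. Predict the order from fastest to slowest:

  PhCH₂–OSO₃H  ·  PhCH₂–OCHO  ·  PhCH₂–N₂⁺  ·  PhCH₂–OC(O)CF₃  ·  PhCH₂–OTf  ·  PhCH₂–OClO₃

The skeletons are identical, so relative rate is governed entirely by leaving-group ability.
The more stable X⁻ (or X) is on its own — i.e. the weaker a base it is — the better a leaving group it makes.
PhCH₂–N₂⁺ loses N₂: no meaningful conjugate acid; N₂ departs as an exceptionally stable neutral molecule
PhCH₂–OTf loses OTf⁻: pKₐ(CF₃SO₃H (triflic acid)) ≈ -14
PhCH₂–OClO₃ loses ClO₄⁻: pKₐ(HClO₄) ≈ -10
PhCH₂–OSO₃H loses HSO₄⁻: pKₐ(H₂SO₄) ≈ -3
PhCH₂–OC(O)CF₃ loses CF₃COO⁻: pKₐ(CF₃COOH) ≈ 0.2
PhCH₂–OCHO loses HCOO⁻: pKₐ(HCOOH) ≈ 3.8

PhCH₂–N₂⁺ > PhCH₂–OTf > PhCH₂–OClO₃ > PhCH₂–OSO₃H > PhCH₂–OC(O)CF₃ > PhCH₂–OCHO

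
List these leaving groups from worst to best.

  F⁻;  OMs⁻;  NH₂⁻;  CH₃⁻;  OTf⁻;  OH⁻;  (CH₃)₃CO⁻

OTf⁻: pKₐ(CF₃SO₃H (triflic acid)) ≈ -14 — charge spread over three oxygens and a CF₃ group; the premier leaving group in synthesis
OMs⁻: pKₐ(CH₃SO₃H (MsOH)) ≈ -1.9 — resonance-delocalised alkanesulfonate
F⁻: pKₐ(HF) ≈ 3.2
OH⁻: pKₐ(H₂O) ≈ 15.7 — strong base; essentially never leaves without prior activation
(CH₃)₃CO⁻: pKₐ(t-BuOH) ≈ 18 — bulky, strongly basic alkoxide
NH₂⁻: pKₐ(NH₃) ≈ 38 — extremely strong base; never a leaving group
CH₃⁻: pKₐ(CH₄) ≈ 48
The question asks for worst first, so the sequence is read in increasing leaving-group ability.

CH₃⁻ < NH₂⁻ < (CH₃)₃CO⁻ < OH⁻ < F⁻ < OMs⁻ < OTf⁻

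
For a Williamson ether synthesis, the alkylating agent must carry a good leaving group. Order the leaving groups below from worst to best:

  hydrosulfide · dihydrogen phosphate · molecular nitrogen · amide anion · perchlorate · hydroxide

amide anion < hydroxide < hydrosulfide < dihydrogen phosphate < perchlorate < molecular nitrogen

Leaving-group ability tracks the stability of the departed species; conjugate-acid pKₐ is the usual yardstick (lower pKₐ → better LG).
molecular nitrogen: no meaningful conjugate acid; N₂ departs as an exceptionally stable neutral molecule
perchlorate: pKₐ(HClO₄) ≈ -10 — extremely weak base; rarely used for safety reasons
dihydrogen phosphate: pKₐ(H₃PO₄) ≈ 2.1
hydrosulfide: pKₐ(H₂S) ≈ 7
hydroxide: pKₐ(H₂O) ≈ 15.7
amide anion: pKₐ(NH₃) ≈ 38
Listed from poorest to best leaving group as asked.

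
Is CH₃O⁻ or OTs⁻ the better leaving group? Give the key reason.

OTs⁻ is the better leaving group.
pKₐ(p-CH₃C₆H₄SO₃H (TsOH)) ≈ -2.8 versus pKₐ(CH₃OH) ≈ 15.5: OTs⁻ is the much weaker base.
Resonance-delocalised arenesulfonate.

OTs⁻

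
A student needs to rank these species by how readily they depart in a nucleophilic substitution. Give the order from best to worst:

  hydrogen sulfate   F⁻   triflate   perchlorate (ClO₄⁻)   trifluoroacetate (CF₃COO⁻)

triflate > perchlorate (ClO₄⁻) > hydrogen sulfate > trifluoroacetate (CF₃COO⁻) > F⁻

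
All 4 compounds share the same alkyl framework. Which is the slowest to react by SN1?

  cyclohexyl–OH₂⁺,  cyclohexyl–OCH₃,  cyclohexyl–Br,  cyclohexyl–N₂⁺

Identical carbon frameworks mean the comparison reduces to leaving-group quality.
The more stable X⁻ (or X) is on its own — i.e. the weaker a base it is — the better a leaving group it makes.
cyclohexyl–N₂⁺ loses N₂: no meaningful conjugate acid; N₂ departs as an exceptionally stable neutral molecule
cyclohexyl–Br loses Br⁻: pKₐ(HBr) ≈ -9
cyclohexyl–OH₂⁺ loses H₂O: pKₐ(H₃O⁺) ≈ -1.7
cyclohexyl–OCH₃ loses CH₃O⁻: pKₐ(CH₃OH) ≈ 15.5

cyclohexyl–OCH₃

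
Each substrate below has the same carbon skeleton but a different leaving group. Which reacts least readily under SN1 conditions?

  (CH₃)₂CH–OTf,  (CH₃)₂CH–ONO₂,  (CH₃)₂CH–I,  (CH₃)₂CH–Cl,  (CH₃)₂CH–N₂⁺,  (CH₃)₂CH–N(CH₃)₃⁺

(CH₃)₂CH–N(CH₃)₃⁺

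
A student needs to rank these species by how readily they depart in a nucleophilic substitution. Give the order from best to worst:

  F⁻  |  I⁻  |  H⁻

The more stable X⁻ (or X) is on its own — i.e. the weaker a base it is — the better a leaving group it makes.
I⁻: pKₐ(HI) ≈ -10
F⁻: pKₐ(HF) ≈ 3.2
H⁻: pKₐ(H₂) ≈ 36

I⁻ > F⁻ > H⁻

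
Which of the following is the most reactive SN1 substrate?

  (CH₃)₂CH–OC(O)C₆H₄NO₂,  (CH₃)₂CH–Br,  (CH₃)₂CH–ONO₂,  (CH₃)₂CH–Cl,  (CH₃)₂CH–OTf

Same R in every case — rank the leaving groups.
The more stable X⁻ (or X) is on its own — i.e. the weaker a base it is — the better a leaving group it makes.
(CH₃)₂CH–OTf loses OTf⁻: pKₐ(CF₃SO₃H (triflic acid)) ≈ -14
(CH₃)₂CH–Br loses Br⁻: pKₐ(HBr) ≈ -9
(CH₃)₂CH–Cl loses Cl⁻: pKₐ(HCl) ≈ -7
(CH₃)₂CH–ONO₂ loses NO₃⁻: pKₐ(HNO₃) ≈ -1.3
(CH₃)₂CH–OC(O)C₆H₄NO₂ loses p-O₂N–C₆H₄–COO⁻: pKₐ(p-nitrobenzoic acid) ≈ 3.4

(CH₃)₂CH–OTf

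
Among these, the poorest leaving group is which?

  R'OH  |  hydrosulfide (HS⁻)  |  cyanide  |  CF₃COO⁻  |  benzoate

cyanide

R'OH: pKₐ(R'OH₂⁺) ≈ -2.4
CF₃COO⁻: pKₐ(CF₃COOH) ≈ 0.2
benzoate: pKₐ(C₆H₅COOH) ≈ 4.2
hydrosulfide (HS⁻): pKₐ(H₂S) ≈ 7
cyanide: pKₐ(HCN) ≈ 9.2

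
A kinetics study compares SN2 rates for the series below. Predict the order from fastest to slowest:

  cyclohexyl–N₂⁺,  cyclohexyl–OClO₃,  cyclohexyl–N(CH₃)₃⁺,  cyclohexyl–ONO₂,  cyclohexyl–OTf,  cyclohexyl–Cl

cyclohexyl–N₂⁺ > cyclohexyl–OTf > cyclohexyl–OClO₃ > cyclohexyl–Cl > cyclohexyl–ONO₂ > cyclohexyl–N(CH₃)₃⁺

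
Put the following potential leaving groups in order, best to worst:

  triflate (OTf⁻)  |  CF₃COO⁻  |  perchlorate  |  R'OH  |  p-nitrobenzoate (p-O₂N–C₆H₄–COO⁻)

triflate (OTf⁻): pKₐ(CF₃SO₃H (triflic acid)) ≈ -14
perchlorate: pKₐ(HClO₄) ≈ -10
R'OH: pKₐ(R'OH₂⁺) ≈ -2.4
CF₃COO⁻: pKₐ(CF₃COOH) ≈ 0.2
p-nitrobenzoate (p-O₂N–C₆H₄–COO⁻): pKₐ(p-nitrobenzoic acid) ≈ 3.4

triflate (OTf⁻) > perchlorate > R'OH > CF₃COO⁻ > p-nitrobenzoate (p-O₂N–C₆H₄–COO⁻)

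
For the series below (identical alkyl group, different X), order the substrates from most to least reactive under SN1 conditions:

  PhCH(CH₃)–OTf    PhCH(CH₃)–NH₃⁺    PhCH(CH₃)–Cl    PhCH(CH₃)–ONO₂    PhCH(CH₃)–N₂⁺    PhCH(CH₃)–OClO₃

PhCH(CH₃)–N₂⁺ > PhCH(CH₃)–OTf > PhCH(CH₃)–OClO₃ > PhCH(CH₃)–Cl > PhCH(CH₃)–ONO₂ > PhCH(CH₃)–NH₃⁺

Identical carbon frameworks mean the comparison reduces to leaving-group quality.
The more stable X⁻ (or X) is on its own — i.e. the weaker a base it is — the better a leaving group it makes.
PhCH(CH₃)–N₂⁺ loses N₂: no meaningful conjugate acid; N₂ departs as an exceptionally stable neutral molecule
PhCH(CH₃)–OTf loses OTf⁻: pKₐ(CF₃SO₃H (triflic acid)) ≈ -14
PhCH(CH₃)–OClO₃ loses ClO₄⁻: pKₐ(HClO₄) ≈ -10
PhCH(CH₃)–Cl loses Cl⁻: pKₐ(HCl) ≈ -7
PhCH(CH₃)–ONO₂ loses NO₃⁻: pKₐ(HNO₃) ≈ -1.3
PhCH(CH₃)–NH₃⁺ loses NH₃: pKₐ(NH₄⁺) ≈ 9.2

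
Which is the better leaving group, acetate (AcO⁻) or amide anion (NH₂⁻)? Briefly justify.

acetate (AcO⁻)

acetate (AcO⁻) is the better leaving group.
pKₐ(CH₃COOH) ≈ 4.8 versus pKₐ(NH₃) ≈ 38: acetate (AcO⁻) is the much weaker base.
Resonance-stabilised but still a weak base.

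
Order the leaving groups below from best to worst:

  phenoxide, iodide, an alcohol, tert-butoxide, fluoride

iodide > an alcohol > fluoride > phenoxide > tert-butoxide

Rank by basicity of the departing species: weakest base leaves most easily.
iodide: pKₐ(HI) ≈ -10 — large, highly polarisable; very weak base
an alcohol: pKₐ(R'OH₂⁺) ≈ -2.4 — neutral; leaves from a protonated ether (an oxonium ion, R–O(H)R'⁺)
fluoride: pKₐ(HF) ≈ 3.2
phenoxide: pKₐ(C₆H₅OH (phenol)) ≈ 10 — resonance into the ring helps, but still a poor LG
tert-butoxide: pKₐ(t-BuOH) ≈ 18 — bulky, strongly basic alkoxide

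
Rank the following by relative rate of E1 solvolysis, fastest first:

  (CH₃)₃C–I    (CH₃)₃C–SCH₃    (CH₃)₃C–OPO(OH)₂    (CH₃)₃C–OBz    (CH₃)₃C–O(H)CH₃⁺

Same R in every case — rank the leaving groups.
Leaving-group ability tracks the stability of the departed species; conjugate-acid pKₐ is the usual yardstick (lower pKₐ → better LG).
(CH₃)₃C–I loses I⁻: pKₐ(HI) ≈ -10
(CH₃)₃C–O(H)CH₃⁺ loses R'OH: pKₐ(R'OH₂⁺) ≈ -2.4
(CH₃)₃C–OPO(OH)₂ loses H₂PO₄⁻: pKₐ(H₃PO₄) ≈ 2.1
(CH₃)₃C–OBz loses PhCOO⁻: pKₐ(C₆H₅COOH) ≈ 4.2
(CH₃)₃C–SCH₃ loses RS⁻: pKₐ(RSH (a thiol)) ≈ 10.5

(CH₃)₃C–I > (CH₃)₃C–O(H)CH₃⁺ > (CH₃)₃C–OPO(OH)₂ > (CH₃)₃C–OBz > (CH₃)₃C–SCH₃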